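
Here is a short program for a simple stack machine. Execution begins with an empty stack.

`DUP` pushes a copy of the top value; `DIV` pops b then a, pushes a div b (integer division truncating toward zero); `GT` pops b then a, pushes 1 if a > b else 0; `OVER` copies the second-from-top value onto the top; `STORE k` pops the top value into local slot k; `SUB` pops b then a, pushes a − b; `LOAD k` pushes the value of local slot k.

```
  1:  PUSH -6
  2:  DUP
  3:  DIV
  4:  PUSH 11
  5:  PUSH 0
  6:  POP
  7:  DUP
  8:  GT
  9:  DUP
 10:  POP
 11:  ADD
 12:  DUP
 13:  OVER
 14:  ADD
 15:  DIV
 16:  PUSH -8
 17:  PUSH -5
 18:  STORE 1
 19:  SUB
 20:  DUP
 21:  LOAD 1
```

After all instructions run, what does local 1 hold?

-5

PUSH -6 -> -6
DUP     -> -6 -6
DIV     -> 1
PUSH 11 -> 1 11
PUSH 0  -> 1 11 0
POP     -> 1 11
DUP     -> 1 11 11
GT      -> 1 0
DUP     -> 1 0 0
POP     -> 1 0
ADD     -> 1
DUP     -> 1 1
OVER    -> 1 1 1
ADD     -> 1 2
DIV     -> 0
PUSH -8 -> 0 -8
PUSH -5 -> 0 -8 -5
STORE 1 -> 0 -8
SUB     -> 8
DUP     -> 8 8
LOAD 1  -> 8 8 -5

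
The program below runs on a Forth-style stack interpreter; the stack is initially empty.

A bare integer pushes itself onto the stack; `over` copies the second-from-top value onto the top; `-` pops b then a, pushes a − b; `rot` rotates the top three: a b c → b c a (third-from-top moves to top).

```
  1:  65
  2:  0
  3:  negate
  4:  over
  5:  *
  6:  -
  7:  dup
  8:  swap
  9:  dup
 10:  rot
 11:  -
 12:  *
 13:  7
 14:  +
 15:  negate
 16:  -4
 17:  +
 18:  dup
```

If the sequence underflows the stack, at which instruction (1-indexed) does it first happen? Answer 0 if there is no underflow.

0

65      65
0       65 0
negate  65 0
over    65 0 65
*       65 0
-       65
dup     65 65
swap    65 65
dup     65 65 65
rot     65 65 65
-       65 0
*       0
7       0 7
+       7
negate  -7
-4      -7 -4
+       -11
dup     -11 -11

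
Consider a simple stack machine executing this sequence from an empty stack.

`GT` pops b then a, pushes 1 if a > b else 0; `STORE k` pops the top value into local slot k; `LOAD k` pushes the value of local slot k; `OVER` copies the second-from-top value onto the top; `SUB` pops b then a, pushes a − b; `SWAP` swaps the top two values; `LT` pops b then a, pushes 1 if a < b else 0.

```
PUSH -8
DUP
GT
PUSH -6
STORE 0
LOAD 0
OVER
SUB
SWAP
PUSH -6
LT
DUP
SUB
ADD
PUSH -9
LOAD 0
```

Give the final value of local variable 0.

PUSH -8 : -8
DUP     : -8 -8
GT      : 0
PUSH -6 : 0 -6
STORE 0 : 0
LOAD 0  : 0 -6
OVER    : 0 -6 0
SUB     : 0 -6
SWAP    : -6 0
PUSH -6 : -6 0 -6
LT      : -6 0
DUP     : -6 0 0
SUB     : -6 0
ADD     : -6
PUSH -9 : -6 -9
LOAD 0  : -6 -9 -6

-6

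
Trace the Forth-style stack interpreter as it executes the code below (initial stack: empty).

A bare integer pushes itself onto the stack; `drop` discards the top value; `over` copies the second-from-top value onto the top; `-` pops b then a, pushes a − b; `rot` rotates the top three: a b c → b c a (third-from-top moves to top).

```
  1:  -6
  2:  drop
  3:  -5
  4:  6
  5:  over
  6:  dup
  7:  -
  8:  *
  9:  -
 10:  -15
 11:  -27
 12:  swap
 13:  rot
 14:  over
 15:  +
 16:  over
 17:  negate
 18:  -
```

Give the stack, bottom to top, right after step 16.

-6   -> -6
drop -> (empty)
-5   -> -5
6    -> -5 6
over -> -5 6 -5
dup  -> -5 6 -5 -5
-    -> -5 6 0
*    -> -5 0
-    -> -5
-15  -> -5 -15
-27  -> -5 -15 -27
swap -> -5 -27 -15
rot  -> -27 -15 -5
over -> -27 -15 -5 -15
+    -> -27 -15 -20
over -> -27 -15 -20 -15

[-27, -15, -20, -15]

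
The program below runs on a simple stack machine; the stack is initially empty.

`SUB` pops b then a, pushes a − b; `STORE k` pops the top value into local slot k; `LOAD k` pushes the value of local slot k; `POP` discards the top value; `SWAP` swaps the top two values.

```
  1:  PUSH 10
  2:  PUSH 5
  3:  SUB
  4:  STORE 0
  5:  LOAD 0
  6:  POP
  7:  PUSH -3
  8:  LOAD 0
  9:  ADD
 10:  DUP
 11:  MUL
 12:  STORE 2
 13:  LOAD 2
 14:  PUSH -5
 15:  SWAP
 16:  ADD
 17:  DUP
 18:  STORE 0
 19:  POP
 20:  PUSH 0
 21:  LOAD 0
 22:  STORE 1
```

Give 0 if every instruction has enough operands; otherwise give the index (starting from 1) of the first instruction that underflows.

PUSH 10 → 10
PUSH 5  → 10 5
SUB     → 5
STORE 0 → (empty)
LOAD 0  → 5
POP     → (empty)
PUSH -3 → -3
LOAD 0  → -3 5
ADD     → 2
DUP     → 2 2
MUL     → 4
STORE 2 → (empty)
LOAD 2  → 4
PUSH -5 → 4 -5
SWAP    → -5 4
ADD     → -1
DUP     → -1 -1
STORE 0 → -1
POP     → (empty)
PUSH 0  → 0
LOAD 0  → 0 -1
STORE 1 → 0

0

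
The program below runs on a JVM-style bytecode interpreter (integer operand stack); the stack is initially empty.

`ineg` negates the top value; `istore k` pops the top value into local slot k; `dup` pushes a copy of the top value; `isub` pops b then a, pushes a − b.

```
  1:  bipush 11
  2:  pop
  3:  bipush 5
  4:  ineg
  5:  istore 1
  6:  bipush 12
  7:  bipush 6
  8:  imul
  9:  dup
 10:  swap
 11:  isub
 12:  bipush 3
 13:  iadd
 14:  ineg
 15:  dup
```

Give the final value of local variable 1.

-5

bipush 11 : [11]
pop       : []
bipush 5  : [5]
ineg      : [-5]
istore 1  : []
bipush 12 : [12]
bipush 6  : [12, 6]
imul      : [72]
dup       : [72, 72]
swap      : [72, 72]
isub      : [0]
bipush 3  : [0, 3]
iadd      : [3]
ineg      : [-3]
dup       : [-3, -3]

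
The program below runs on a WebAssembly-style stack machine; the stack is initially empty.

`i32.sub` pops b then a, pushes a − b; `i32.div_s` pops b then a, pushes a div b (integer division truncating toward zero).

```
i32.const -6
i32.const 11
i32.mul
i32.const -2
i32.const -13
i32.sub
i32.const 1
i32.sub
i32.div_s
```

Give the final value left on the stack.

-6

i32.const -6  → -6
i32.const 11  → -6 11
i32.mul       → -66
i32.const -2  → -66 -2
i32.const -13 → -66 -2 -13
i32.sub       → -66 11
i32.const 1   → -66 11 1
i32.sub       → -66 10
i32.div_s     → -6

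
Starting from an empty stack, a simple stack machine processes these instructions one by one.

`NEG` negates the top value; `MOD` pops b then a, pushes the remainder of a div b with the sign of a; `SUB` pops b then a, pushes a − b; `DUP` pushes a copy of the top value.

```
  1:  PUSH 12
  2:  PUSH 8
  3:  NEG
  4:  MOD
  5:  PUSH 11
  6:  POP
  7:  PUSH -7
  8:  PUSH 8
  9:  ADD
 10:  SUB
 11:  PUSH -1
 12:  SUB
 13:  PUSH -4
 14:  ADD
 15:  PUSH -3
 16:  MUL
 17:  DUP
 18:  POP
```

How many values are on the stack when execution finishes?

1

PUSH 12 → [12]
PUSH 8  → [12, 8]
NEG     → [12, -8]
MOD     → [4]
PUSH 11 → [4, 11]
POP     → [4]
PUSH -7 → [4, -7]
PUSH 8  → [4, -7, 8]
ADD     → [4, 1]
SUB     → [3]
PUSH -1 → [3, -1]
SUB     → [4]
PUSH -4 → [4, -4]
ADD     → [0]
PUSH -3 → [0, -3]
MUL     → [0]
DUP     → [0, 0]
POP     → [0]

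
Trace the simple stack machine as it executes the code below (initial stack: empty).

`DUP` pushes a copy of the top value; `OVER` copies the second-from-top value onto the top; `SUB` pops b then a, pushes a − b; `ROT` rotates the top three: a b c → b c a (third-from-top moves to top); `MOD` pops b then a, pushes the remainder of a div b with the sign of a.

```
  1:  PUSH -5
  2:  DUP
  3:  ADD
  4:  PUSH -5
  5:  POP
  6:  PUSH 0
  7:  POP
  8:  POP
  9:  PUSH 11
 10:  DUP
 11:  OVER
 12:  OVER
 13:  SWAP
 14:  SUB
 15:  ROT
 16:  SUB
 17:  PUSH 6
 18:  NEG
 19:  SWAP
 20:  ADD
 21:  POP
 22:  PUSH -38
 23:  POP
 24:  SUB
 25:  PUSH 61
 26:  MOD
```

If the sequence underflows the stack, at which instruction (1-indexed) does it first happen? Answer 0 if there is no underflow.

24

PUSH -5  → -5
DUP      → -5 -5
ADD      → -10
PUSH -5  → -10 -5
POP      → -10
PUSH 0   → -10 0
POP      → -10
POP      → (empty)
PUSH 11  → 11
DUP      → 11 11
OVER     → 11 11 11
OVER     → 11 11 11 11
SWAP     → 11 11 11 11
SUB      → 11 11 0
ROT      → 11 0 11
SUB      → 11 -11
PUSH 6   → 11 -11 6
NEG      → 11 -11 -6
SWAP     → 11 -6 -11
ADD      → 11 -17
POP      → 11
PUSH -38 → 11 -38
POP      → 11
SUB  — needs 2 operands, stack has 1 → underflow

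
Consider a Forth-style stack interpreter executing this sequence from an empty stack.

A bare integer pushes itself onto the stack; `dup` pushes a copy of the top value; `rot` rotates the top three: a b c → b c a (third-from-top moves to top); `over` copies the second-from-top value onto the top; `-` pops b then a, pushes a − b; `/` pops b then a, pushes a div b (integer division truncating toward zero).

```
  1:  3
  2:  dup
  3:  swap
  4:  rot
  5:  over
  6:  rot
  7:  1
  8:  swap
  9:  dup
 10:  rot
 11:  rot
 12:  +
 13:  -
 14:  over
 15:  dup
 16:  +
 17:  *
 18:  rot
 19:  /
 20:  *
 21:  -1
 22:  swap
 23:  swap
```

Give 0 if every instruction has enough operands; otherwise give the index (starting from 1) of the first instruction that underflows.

3    → 3
dup  → 3 3
swap → 3 3
rot  — needs 3 operands, stack has 2 → underflow

4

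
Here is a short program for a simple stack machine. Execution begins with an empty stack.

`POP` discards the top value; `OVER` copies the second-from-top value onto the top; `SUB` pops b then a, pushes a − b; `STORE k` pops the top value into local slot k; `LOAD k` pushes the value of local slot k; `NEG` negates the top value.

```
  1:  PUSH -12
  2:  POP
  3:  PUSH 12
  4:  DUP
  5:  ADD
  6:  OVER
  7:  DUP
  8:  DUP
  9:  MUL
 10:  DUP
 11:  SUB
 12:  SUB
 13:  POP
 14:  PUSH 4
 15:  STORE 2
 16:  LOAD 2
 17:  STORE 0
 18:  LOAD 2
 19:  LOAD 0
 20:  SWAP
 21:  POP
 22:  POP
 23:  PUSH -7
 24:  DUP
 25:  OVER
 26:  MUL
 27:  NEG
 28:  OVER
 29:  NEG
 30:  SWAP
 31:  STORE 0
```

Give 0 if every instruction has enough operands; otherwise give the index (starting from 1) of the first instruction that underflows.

PUSH -12  [-12]
POP       []
PUSH 12   [12]
DUP       [12, 12]
ADD       [24]
OVER  — needs 2 operands, stack has 1 → underflow

6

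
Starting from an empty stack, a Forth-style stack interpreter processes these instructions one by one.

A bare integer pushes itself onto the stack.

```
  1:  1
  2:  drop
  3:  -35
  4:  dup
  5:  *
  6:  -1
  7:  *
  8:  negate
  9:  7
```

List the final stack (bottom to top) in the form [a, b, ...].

[1225, 7]

1       [1]
drop    []
-35     [-35]
dup     [-35, -35]
*       [1225]
-1      [1225, -1]
*       [-1225]
negate  [1225]
7       [1225, 7]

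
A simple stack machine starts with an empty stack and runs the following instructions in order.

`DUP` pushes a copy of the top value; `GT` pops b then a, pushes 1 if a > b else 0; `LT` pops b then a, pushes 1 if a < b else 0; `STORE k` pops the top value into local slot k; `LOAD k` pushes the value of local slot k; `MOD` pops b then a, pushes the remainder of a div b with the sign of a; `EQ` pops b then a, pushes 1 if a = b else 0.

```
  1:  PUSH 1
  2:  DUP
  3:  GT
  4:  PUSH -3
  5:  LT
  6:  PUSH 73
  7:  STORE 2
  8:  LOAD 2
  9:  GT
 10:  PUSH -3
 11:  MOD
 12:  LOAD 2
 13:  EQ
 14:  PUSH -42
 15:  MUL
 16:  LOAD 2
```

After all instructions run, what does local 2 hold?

73

PUSH 1   → [1]
DUP      → [1, 1]
GT       → [0]
PUSH -3  → [0, -3]
LT       → [0]
PUSH 73  → [0, 73]
STORE 2  → [0]
LOAD 2   → [0, 73]
GT       → [0]
PUSH -3  → [0, -3]
MOD      → [0]
LOAD 2   → [0, 73]
EQ       → [0]
PUSH -42 → [0, -42]
MUL      → [0]
LOAD 2   → [0, 73]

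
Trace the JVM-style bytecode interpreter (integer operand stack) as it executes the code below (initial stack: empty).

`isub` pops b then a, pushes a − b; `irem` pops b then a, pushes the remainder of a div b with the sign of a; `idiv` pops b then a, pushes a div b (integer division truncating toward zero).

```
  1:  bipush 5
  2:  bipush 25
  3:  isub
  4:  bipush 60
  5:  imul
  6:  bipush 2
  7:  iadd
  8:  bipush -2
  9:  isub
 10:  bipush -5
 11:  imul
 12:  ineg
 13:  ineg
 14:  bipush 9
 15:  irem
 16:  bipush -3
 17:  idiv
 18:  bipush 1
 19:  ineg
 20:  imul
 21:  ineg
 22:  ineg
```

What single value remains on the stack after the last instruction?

1

bipush 5  : [5]
bipush 25 : [5, 25]
isub      : [-20]
bipush 60 : [-20, 60]
imul      : [-1200]
bipush 2  : [-1200, 2]
iadd      : [-1198]
bipush -2 : [-1198, -2]
isub      : [-1196]
bipush -5 : [-1196, -5]
imul      : [5980]
ineg      : [-5980]
ineg      : [5980]
bipush 9  : [5980, 9]
irem      : [4]
bipush -3 : [4, -3]
idiv      : [-1]
bipush 1  : [-1, 1]
ineg      : [-1, -1]
imul      : [1]
ineg      : [-1]
ineg      : [1]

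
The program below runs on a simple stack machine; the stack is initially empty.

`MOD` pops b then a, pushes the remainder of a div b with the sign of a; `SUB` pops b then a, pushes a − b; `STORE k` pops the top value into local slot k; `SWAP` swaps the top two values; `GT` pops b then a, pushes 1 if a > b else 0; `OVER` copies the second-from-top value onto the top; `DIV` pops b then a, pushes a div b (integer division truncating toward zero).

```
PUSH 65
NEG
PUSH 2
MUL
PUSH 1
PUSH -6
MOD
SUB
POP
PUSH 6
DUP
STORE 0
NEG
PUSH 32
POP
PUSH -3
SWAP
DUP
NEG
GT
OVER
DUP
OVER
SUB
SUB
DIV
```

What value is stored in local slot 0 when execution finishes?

6

PUSH 65 -> [65]
NEG     -> [-65]
PUSH 2  -> [-65, 2]
MUL     -> [-130]
PUSH 1  -> [-130, 1]
PUSH -6 -> [-130, 1, -6]
MOD     -> [-130, 1]
SUB     -> [-131]
POP     -> []
PUSH 6  -> [6]
DUP     -> [6, 6]
STORE 0 -> [6]
NEG     -> [-6]
PUSH 32 -> [-6, 32]
POP     -> [-6]
PUSH -3 -> [-6, -3]
SWAP    -> [-3, -6]
DUP     -> [-3, -6, -6]
NEG     -> [-3, -6, 6]
GT      -> [-3, 0]
OVER    -> [-3, 0, -3]
DUP     -> [-3, 0, -3, -3]
OVER    -> [-3, 0, -3, -3, -3]
SUB     -> [-3, 0, -3, 0]
SUB     -> [-3, 0, -3]
DIV     -> [-3, 0]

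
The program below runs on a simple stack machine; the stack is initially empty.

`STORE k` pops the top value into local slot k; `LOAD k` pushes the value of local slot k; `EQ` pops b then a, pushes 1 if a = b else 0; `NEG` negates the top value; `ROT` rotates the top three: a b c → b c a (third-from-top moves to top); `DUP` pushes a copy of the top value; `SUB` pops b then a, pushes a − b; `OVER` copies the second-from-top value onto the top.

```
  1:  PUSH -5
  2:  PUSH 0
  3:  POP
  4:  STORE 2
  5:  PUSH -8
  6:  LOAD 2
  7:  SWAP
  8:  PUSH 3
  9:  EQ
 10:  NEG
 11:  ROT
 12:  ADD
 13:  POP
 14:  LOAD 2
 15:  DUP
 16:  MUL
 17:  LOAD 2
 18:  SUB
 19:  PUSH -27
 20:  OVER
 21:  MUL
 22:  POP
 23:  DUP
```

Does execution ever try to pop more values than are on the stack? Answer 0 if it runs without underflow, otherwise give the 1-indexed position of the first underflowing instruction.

11

PUSH -5 : -5
PUSH 0  : -5 0
POP     : -5
STORE 2 : (empty)
PUSH -8 : -8
LOAD 2  : -8 -5
SWAP    : -5 -8
PUSH 3  : -5 -8 3
EQ      : -5 0
NEG     : -5 0
ROT  — needs 3 operands, stack has 2 → underflow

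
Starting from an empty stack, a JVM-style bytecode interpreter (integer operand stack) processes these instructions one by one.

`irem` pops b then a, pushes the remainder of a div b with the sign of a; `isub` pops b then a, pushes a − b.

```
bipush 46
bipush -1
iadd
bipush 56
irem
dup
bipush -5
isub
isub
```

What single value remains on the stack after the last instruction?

bipush 46 → [46]
bipush -1 → [46, -1]
iadd      → [45]
bipush 56 → [45, 56]
irem      → [45]
dup       → [45, 45]
bipush -5 → [45, 45, -5]
isub      → [45, 50]
isub      → [-5]

-5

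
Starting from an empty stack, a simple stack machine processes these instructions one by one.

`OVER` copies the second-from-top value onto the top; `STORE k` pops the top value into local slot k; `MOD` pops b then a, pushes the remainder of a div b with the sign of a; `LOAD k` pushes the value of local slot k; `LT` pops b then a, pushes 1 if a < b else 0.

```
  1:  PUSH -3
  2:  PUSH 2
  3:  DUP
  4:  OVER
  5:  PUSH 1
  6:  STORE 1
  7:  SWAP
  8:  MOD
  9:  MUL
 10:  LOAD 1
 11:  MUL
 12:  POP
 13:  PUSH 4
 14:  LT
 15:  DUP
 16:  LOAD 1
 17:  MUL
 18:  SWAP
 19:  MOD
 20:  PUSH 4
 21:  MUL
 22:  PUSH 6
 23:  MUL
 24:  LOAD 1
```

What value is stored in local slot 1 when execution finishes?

PUSH -3  -3
PUSH 2   -3 2
DUP      -3 2 2
OVER     -3 2 2 2
PUSH 1   -3 2 2 2 1
STORE 1  -3 2 2 2
SWAP     -3 2 2 2
MOD      -3 2 0
MUL      -3 0
LOAD 1   -3 0 1
MUL      -3 0
POP      -3
PUSH 4   -3 4
LT       1
DUP      1 1
LOAD 1   1 1 1
MUL      1 1
SWAP     1 1
MOD      0
PUSH 4   0 4
MUL      0
PUSH 6   0 6
MUL      0
LOAD 1   0 1

1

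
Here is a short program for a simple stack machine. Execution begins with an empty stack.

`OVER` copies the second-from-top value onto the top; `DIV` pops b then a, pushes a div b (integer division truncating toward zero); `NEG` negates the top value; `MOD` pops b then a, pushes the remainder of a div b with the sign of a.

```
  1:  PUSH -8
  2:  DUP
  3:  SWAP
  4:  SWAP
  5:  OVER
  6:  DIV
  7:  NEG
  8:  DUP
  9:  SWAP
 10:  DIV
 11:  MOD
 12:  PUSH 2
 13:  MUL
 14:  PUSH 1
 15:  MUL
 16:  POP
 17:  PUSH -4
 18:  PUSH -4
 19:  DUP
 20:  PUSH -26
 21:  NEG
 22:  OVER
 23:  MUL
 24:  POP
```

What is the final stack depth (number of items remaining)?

PUSH -8   [-8]
DUP       [-8, -8]
SWAP      [-8, -8]
SWAP      [-8, -8]
OVER      [-8, -8, -8]
DIV       [-8, 1]
NEG       [-8, -1]
DUP       [-8, -1, -1]
SWAP      [-8, -1, -1]
DIV       [-8, 1]
MOD       [0]
PUSH 2    [0, 2]
MUL       [0]
PUSH 1    [0, 1]
MUL       [0]
POP       []
PUSH -4   [-4]
PUSH -4   [-4, -4]
DUP       [-4, -4, -4]
PUSH -26  [-4, -4, -4, -26]
NEG       [-4, -4, -4, 26]
OVER      [-4, -4, -4, 26, -4]
MUL       [-4, -4, -4, -104]
POP       [-4, -4, -4]

3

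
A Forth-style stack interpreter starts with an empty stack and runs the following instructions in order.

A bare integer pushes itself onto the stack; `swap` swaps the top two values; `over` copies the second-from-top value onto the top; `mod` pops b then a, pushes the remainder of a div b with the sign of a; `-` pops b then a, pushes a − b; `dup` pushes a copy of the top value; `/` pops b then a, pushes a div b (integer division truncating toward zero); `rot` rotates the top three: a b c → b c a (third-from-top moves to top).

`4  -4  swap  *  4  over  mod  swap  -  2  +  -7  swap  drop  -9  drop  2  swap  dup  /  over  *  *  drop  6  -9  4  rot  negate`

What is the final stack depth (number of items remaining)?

3

4       [4]
-4      [4, -4]
swap    [-4, 4]
*       [-16]
4       [-16, 4]
over    [-16, 4, -16]
mod     [-16, 4]
swap    [4, -16]
-       [20]
2       [20, 2]
+       [22]
-7      [22, -7]
swap    [-7, 22]
drop    [-7]
-9      [-7, -9]
drop    [-7]
2       [-7, 2]
swap    [2, -7]
dup     [2, -7, -7]
/       [2, 1]
over    [2, 1, 2]
*       [2, 2]
*       [4]
drop    []
6       [6]
-9      [6, -9]
4       [6, -9, 4]
rot     [-9, 4, 6]
negate  [-9, 4, -6]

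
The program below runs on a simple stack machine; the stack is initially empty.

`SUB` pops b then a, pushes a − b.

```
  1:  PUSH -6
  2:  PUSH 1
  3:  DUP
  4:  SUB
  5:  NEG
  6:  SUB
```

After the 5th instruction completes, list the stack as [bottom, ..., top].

[-6, 0]

PUSH -6  -6
PUSH 1   -6 1
DUP      -6 1 1
SUB      -6 0
NEG      -6 0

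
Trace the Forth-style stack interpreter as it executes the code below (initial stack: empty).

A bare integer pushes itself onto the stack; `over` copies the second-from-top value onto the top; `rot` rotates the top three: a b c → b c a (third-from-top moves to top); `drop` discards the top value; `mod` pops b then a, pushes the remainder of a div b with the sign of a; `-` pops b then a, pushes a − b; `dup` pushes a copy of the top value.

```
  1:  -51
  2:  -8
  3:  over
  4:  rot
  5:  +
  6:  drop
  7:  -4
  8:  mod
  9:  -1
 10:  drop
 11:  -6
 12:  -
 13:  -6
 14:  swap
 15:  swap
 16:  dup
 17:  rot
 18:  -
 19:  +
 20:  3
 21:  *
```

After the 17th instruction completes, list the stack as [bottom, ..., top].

[-6, -6, 6]

-51  : [-51]
-8   : [-51, -8]
over : [-51, -8, -51]
rot  : [-8, -51, -51]
+    : [-8, -102]
drop : [-8]
-4   : [-8, -4]
mod  : [0]
-1   : [0, -1]
drop : [0]
-6   : [0, -6]
-    : [6]
-6   : [6, -6]
swap : [-6, 6]
swap : [6, -6]
dup  : [6, -6, -6]
rot  : [-6, -6, 6]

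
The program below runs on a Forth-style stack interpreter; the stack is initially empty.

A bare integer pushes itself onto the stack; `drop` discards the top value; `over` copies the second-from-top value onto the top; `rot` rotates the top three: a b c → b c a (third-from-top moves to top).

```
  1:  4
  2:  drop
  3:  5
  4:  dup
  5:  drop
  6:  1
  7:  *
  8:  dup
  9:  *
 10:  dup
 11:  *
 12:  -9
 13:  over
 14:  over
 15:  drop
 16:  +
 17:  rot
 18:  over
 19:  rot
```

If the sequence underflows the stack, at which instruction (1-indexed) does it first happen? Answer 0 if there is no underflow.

4    -> 4
drop -> (empty)
5    -> 5
dup  -> 5 5
drop -> 5
1    -> 5 1
*    -> 5
dup  -> 5 5
*    -> 25
dup  -> 25 25
*    -> 625
-9   -> 625 -9
over -> 625 -9 625
over -> 625 -9 625 -9
drop -> 625 -9 625
+    -> 625 616
rot  — needs 3 operands, stack has 2 → underflow

17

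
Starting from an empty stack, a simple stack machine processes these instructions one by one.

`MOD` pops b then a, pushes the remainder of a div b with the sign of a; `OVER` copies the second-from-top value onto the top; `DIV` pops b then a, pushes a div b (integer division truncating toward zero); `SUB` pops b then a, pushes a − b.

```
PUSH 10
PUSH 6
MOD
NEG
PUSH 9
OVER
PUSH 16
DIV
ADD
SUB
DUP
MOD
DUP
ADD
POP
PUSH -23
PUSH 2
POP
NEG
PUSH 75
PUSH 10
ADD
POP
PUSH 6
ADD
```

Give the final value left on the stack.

PUSH 10   [10]
PUSH 6    [10, 6]
MOD       [4]
NEG       [-4]
PUSH 9    [-4, 9]
OVER      [-4, 9, -4]
PUSH 16   [-4, 9, -4, 16]
DIV       [-4, 9, 0]
ADD       [-4, 9]
SUB       [-13]
DUP       [-13, -13]
MOD       [0]
DUP       [0, 0]
ADD       [0]
POP       []
PUSH -23  [-23]
PUSH 2    [-23, 2]
POP       [-23]
NEG       [23]
PUSH 75   [23, 75]
PUSH 10   [23, 75, 10]
ADD       [23, 85]
POP       [23]
PUSH 6    [23, 6]
ADD       [29]

29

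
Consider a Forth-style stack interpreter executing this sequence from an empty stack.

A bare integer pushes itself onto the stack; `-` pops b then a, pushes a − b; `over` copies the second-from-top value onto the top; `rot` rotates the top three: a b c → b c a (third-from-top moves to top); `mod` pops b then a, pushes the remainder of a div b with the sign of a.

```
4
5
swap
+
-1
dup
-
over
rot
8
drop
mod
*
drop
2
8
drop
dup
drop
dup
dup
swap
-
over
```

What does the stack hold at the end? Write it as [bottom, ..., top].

[2, 0, 2]

4    -> 4
5    -> 4 5
swap -> 5 4
+    -> 9
-1   -> 9 -1
dup  -> 9 -1 -1
-    -> 9 0
over -> 9 0 9
rot  -> 0 9 9
8    -> 0 9 9 8
drop -> 0 9 9
mod  -> 0 0
*    -> 0
drop -> (empty)
2    -> 2
8    -> 2 8
drop -> 2
dup  -> 2 2
drop -> 2
dup  -> 2 2
dup  -> 2 2 2
swap -> 2 2 2
-    -> 2 0
over -> 2 0 2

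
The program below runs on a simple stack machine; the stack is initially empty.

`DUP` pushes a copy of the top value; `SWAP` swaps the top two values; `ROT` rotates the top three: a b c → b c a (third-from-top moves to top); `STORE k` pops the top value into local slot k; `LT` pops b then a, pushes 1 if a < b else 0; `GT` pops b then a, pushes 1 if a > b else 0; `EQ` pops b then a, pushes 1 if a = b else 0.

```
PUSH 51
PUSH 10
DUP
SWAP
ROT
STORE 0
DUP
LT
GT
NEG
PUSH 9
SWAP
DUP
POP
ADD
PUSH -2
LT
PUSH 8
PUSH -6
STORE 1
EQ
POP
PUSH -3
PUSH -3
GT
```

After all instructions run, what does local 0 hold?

PUSH 51 → 51
PUSH 10 → 51 10
DUP     → 51 10 10
SWAP    → 51 10 10
ROT     → 10 10 51
STORE 0 → 10 10
DUP     → 10 10 10
LT      → 10 0
GT      → 1
NEG     → -1
PUSH 9  → -1 9
SWAP    → 9 -1
DUP     → 9 -1 -1
POP     → 9 -1
ADD     → 8
PUSH -2 → 8 -2
LT      → 0
PUSH 8  → 0 8
PUSH -6 → 0 8 -6
STORE 1 → 0 8
EQ      → 0
POP     → (empty)
PUSH -3 → -3
PUSH -3 → -3 -3
GT      → 0

51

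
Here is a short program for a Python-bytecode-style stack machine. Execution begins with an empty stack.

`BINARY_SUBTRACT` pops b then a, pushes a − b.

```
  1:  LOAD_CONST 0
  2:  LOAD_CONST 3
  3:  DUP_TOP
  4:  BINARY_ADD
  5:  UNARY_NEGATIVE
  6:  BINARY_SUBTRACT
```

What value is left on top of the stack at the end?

LOAD_CONST 0    -> [0]
LOAD_CONST 3    -> [0, 3]
DUP_TOP         -> [0, 3, 3]
BINARY_ADD      -> [0, 6]
UNARY_NEGATIVE  -> [0, -6]
BINARY_SUBTRACT -> [6]

6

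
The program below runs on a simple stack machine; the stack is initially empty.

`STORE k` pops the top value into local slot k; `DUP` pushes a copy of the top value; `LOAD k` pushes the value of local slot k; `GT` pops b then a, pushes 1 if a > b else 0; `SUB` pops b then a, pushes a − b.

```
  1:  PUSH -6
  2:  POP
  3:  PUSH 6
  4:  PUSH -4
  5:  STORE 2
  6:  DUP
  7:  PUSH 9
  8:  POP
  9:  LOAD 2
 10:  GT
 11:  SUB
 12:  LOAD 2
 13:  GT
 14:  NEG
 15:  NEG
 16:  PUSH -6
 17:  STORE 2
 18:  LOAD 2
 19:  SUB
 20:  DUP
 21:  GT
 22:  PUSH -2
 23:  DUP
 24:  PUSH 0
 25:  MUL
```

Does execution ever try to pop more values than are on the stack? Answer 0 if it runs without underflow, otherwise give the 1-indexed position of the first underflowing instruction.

PUSH -6 -> -6
POP     -> (empty)
PUSH 6  -> 6
PUSH -4 -> 6 -4
STORE 2 -> 6
DUP     -> 6 6
PUSH 9  -> 6 6 9
POP     -> 6 6
LOAD 2  -> 6 6 -4
GT      -> 6 1
SUB     -> 5
LOAD 2  -> 5 -4
GT      -> 1
NEG     -> -1
NEG     -> 1
PUSH -6 -> 1 -6
STORE 2 -> 1
LOAD 2  -> 1 -6
SUB     -> 7
DUP     -> 7 7
GT      -> 0
PUSH -2 -> 0 -2
DUP     -> 0 -2 -2
PUSH 0  -> 0 -2 -2 0
MUL     -> 0 -2 0

0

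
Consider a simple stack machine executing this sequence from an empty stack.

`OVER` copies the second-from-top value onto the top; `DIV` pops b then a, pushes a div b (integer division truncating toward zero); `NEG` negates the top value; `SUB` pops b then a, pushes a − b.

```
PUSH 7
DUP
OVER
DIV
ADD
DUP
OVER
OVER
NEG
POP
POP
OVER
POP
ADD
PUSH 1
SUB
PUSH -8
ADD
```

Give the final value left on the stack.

PUSH 7  -> [7]
DUP     -> [7, 7]
OVER    -> [7, 7, 7]
DIV     -> [7, 1]
ADD     -> [8]
DUP     -> [8, 8]
OVER    -> [8, 8, 8]
OVER    -> [8, 8, 8, 8]
NEG     -> [8, 8, 8, -8]
POP     -> [8, 8, 8]
POP     -> [8, 8]
OVER    -> [8, 8, 8]
POP     -> [8, 8]
ADD     -> [16]
PUSH 1  -> [16, 1]
SUB     -> [15]
PUSH -8 -> [15, -8]
ADD     -> [7]

7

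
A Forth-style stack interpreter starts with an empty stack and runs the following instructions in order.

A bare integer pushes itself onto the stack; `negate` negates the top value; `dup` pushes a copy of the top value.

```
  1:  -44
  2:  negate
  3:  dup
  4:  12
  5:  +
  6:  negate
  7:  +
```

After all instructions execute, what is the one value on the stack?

-12

-44    -> -44
negate -> 44
dup    -> 44 44
12     -> 44 44 12
+      -> 44 56
negate -> 44 -56
+      -> -12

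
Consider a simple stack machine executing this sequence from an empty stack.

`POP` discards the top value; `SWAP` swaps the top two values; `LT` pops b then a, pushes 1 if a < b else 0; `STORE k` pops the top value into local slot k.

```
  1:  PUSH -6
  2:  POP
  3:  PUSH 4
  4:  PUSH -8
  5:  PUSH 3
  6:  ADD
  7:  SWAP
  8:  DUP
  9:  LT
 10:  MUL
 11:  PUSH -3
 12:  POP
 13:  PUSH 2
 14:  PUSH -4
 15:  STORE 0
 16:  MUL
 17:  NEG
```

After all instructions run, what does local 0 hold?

-4

PUSH -6  -6
POP      (empty)
PUSH 4   4
PUSH -8  4 -8
PUSH 3   4 -8 3
ADD      4 -5
SWAP     -5 4
DUP      -5 4 4
LT       -5 0
MUL      0
PUSH -3  0 -3
POP      0
PUSH 2   0 2
PUSH -4  0 2 -4
STORE 0  0 2
MUL      0
NEG      0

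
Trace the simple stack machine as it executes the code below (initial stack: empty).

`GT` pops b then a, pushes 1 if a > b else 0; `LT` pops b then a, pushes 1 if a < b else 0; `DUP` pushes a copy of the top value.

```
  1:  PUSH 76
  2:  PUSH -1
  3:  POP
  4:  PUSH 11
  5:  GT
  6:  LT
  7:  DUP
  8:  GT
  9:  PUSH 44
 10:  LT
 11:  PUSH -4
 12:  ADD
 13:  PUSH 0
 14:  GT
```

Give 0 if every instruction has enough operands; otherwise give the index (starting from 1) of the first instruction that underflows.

6

PUSH 76  76
PUSH -1  76 -1
POP      76
PUSH 11  76 11
GT       1
LT  — needs 2 operands, stack has 1 → underflow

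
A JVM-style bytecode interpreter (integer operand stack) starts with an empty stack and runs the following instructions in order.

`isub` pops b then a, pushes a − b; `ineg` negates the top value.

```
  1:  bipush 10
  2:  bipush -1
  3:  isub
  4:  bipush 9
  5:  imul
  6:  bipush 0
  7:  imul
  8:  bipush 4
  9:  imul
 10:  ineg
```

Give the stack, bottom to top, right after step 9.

bipush 10 -> 10
bipush -1 -> 10 -1
isub      -> 11
bipush 9  -> 11 9
imul      -> 99
bipush 0  -> 99 0
imul      -> 0
bipush 4  -> 0 4
imul      -> 0

[0]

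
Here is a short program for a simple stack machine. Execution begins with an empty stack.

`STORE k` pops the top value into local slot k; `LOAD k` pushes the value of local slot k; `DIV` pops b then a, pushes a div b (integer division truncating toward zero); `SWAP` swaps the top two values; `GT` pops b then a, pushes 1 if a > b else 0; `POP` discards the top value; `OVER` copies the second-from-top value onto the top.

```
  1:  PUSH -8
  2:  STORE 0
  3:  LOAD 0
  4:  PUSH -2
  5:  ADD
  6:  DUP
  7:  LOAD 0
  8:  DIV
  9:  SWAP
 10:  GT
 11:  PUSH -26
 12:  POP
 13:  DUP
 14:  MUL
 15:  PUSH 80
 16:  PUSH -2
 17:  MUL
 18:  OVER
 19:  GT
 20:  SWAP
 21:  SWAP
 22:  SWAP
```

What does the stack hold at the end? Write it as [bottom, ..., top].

[0, 1]

PUSH -8  → -8
STORE 0  → (empty)
LOAD 0   → -8
PUSH -2  → -8 -2
ADD      → -10
DUP      → -10 -10
LOAD 0   → -10 -10 -8
DIV      → -10 1
SWAP     → 1 -10
GT       → 1
PUSH -26 → 1 -26
POP      → 1
DUP      → 1 1
MUL      → 1
PUSH 80  → 1 80
PUSH -2  → 1 80 -2
MUL      → 1 -160
OVER     → 1 -160 1
GT       → 1 0
SWAP     → 0 1
SWAP     → 1 0
SWAP     → 0 1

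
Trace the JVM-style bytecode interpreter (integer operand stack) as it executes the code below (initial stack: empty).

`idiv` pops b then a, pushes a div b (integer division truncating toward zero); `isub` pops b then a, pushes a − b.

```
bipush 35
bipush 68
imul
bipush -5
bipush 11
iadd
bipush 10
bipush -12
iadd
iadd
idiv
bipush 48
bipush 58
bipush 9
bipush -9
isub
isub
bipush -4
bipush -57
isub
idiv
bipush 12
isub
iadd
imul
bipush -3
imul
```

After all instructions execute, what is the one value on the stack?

bipush 35  -> [35]
bipush 68  -> [35, 68]
imul       -> [2380]
bipush -5  -> [2380, -5]
bipush 11  -> [2380, -5, 11]
iadd       -> [2380, 6]
bipush 10  -> [2380, 6, 10]
bipush -12 -> [2380, 6, 10, -12]
iadd       -> [2380, 6, -2]
iadd       -> [2380, 4]
idiv       -> [595]
bipush 48  -> [595, 48]
bipush 58  -> [595, 48, 58]
bipush 9   -> [595, 48, 58, 9]
bipush -9  -> [595, 48, 58, 9, -9]
isub       -> [595, 48, 58, 18]
isub       -> [595, 48, 40]
bipush -4  -> [595, 48, 40, -4]
bipush -57 -> [595, 48, 40, -4, -57]
isub       -> [595, 48, 40, 53]
idiv       -> [595, 48, 0]
bipush 12  -> [595, 48, 0, 12]
isub       -> [595, 48, -12]
iadd       -> [595, 36]
imul       -> [21420]
bipush -3  -> [21420, -3]
imul       -> [-64260]

-64260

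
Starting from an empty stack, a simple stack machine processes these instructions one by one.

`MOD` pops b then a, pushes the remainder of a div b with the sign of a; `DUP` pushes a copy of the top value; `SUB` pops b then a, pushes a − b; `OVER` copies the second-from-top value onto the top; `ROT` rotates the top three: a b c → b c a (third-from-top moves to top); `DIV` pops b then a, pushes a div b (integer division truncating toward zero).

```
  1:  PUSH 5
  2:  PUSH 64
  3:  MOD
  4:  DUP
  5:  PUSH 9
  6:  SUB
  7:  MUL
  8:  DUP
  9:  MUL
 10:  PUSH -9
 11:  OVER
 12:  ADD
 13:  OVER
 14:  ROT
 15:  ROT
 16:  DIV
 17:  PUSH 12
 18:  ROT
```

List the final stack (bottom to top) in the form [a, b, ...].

PUSH 5  → [5]
PUSH 64 → [5, 64]
MOD     → [5]
DUP     → [5, 5]
PUSH 9  → [5, 5, 9]
SUB     → [5, -4]
MUL     → [-20]
DUP     → [-20, -20]
MUL     → [400]
PUSH -9 → [400, -9]
OVER    → [400, -9, 400]
ADD     → [400, 391]
OVER    → [400, 391, 400]
ROT     → [391, 400, 400]
ROT     → [400, 400, 391]
DIV     → [400, 1]
PUSH 12 → [400, 1, 12]
ROT     → [1, 12, 400]

[1, 12, 400]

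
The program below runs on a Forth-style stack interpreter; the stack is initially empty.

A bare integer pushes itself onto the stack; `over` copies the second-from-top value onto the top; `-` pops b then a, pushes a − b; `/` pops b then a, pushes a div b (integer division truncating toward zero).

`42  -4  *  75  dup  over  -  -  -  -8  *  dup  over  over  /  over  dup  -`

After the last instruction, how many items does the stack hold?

42    [42]
-4    [42, -4]
*     [-168]
75    [-168, 75]
dup   [-168, 75, 75]
over  [-168, 75, 75, 75]
-     [-168, 75, 0]
-     [-168, 75]
-     [-243]
-8    [-243, -8]
*     [1944]
dup   [1944, 1944]
over  [1944, 1944, 1944]
over  [1944, 1944, 1944, 1944]
/     [1944, 1944, 1]
over  [1944, 1944, 1, 1944]
dup   [1944, 1944, 1, 1944, 1944]
-     [1944, 1944, 1, 0]

4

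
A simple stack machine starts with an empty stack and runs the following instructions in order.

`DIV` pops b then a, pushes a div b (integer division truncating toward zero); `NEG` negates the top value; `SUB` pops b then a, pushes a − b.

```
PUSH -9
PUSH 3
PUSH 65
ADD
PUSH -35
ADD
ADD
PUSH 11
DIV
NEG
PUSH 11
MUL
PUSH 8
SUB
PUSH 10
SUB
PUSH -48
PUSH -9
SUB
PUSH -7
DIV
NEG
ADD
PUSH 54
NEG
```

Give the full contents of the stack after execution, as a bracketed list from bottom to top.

[-45, -54]

PUSH -9  → -9
PUSH 3   → -9 3
PUSH 65  → -9 3 65
ADD      → -9 68
PUSH -35 → -9 68 -35
ADD      → -9 33
ADD      → 24
PUSH 11  → 24 11
DIV      → 2
NEG      → -2
PUSH 11  → -2 11
MUL      → -22
PUSH 8   → -22 8
SUB      → -30
PUSH 10  → -30 10
SUB      → -40
PUSH -48 → -40 -48
PUSH -9  → -40 -48 -9
SUB      → -40 -39
PUSH -7  → -40 -39 -7
DIV      → -40 5
NEG      → -40 -5
ADD      → -45
PUSH 54  → -45 54
NEG      → -45 -54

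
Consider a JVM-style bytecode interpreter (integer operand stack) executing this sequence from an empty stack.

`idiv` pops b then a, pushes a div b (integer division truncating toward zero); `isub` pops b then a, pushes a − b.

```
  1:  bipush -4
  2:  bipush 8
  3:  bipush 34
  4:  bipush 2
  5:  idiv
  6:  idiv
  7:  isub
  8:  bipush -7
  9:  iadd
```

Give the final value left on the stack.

-11

bipush -4  [-4]
bipush 8   [-4, 8]
bipush 34  [-4, 8, 34]
bipush 2   [-4, 8, 34, 2]
idiv       [-4, 8, 17]
idiv       [-4, 0]
isub       [-4]
bipush -7  [-4, -7]
iadd       [-11]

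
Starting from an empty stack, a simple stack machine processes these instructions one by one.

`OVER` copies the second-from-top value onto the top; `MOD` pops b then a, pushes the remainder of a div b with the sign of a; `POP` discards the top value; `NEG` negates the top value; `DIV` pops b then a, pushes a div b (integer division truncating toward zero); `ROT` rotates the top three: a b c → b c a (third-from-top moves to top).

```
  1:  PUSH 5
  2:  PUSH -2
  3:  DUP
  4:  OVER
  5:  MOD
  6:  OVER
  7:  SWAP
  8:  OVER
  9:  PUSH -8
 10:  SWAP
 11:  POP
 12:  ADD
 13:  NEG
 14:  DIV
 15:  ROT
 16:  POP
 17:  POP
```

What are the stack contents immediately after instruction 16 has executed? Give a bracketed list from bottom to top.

PUSH 5  : [5]
PUSH -2 : [5, -2]
DUP     : [5, -2, -2]
OVER    : [5, -2, -2, -2]
MOD     : [5, -2, 0]
OVER    : [5, -2, 0, -2]
SWAP    : [5, -2, -2, 0]
OVER    : [5, -2, -2, 0, -2]
PUSH -8 : [5, -2, -2, 0, -2, -8]
SWAP    : [5, -2, -2, 0, -8, -2]
POP     : [5, -2, -2, 0, -8]
ADD     : [5, -2, -2, -8]
NEG     : [5, -2, -2, 8]
DIV     : [5, -2, 0]
ROT     : [-2, 0, 5]
POP     : [-2, 0]

[-2, 0]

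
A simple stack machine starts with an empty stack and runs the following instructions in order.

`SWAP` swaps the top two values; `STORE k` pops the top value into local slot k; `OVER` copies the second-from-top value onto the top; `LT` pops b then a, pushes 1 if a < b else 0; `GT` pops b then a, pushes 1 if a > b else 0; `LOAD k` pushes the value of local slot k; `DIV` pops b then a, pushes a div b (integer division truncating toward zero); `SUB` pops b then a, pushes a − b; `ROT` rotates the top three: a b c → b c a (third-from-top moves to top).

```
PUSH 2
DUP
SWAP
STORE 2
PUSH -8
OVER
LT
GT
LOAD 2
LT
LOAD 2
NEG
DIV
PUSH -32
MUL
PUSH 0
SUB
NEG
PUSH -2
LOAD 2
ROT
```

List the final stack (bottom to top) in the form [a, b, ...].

PUSH 2   : 2
DUP      : 2 2
SWAP     : 2 2
STORE 2  : 2
PUSH -8  : 2 -8
OVER     : 2 -8 2
LT       : 2 1
GT       : 1
LOAD 2   : 1 2
LT       : 1
LOAD 2   : 1 2
NEG      : 1 -2
DIV      : 0
PUSH -32 : 0 -32
MUL      : 0
PUSH 0   : 0 0
SUB      : 0
NEG      : 0
PUSH -2  : 0 -2
LOAD 2   : 0 -2 2
ROT      : -2 2 0

[-2, 2, 0]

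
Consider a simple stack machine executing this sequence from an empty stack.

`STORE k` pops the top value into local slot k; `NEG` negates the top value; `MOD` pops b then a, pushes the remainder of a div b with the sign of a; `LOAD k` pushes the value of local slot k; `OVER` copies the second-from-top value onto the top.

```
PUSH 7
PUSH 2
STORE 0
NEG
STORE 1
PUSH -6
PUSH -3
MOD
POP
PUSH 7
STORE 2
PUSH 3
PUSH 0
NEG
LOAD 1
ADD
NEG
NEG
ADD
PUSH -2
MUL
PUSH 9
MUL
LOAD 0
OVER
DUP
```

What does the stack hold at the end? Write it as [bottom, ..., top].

PUSH 7  : 7
PUSH 2  : 7 2
STORE 0 : 7
NEG     : -7
STORE 1 : (empty)
PUSH -6 : -6
PUSH -3 : -6 -3
MOD     : 0
POP     : (empty)
PUSH 7  : 7
STORE 2 : (empty)
PUSH 3  : 3
PUSH 0  : 3 0
NEG     : 3 0
LOAD 1  : 3 0 -7
ADD     : 3 -7
NEG     : 3 7
NEG     : 3 -7
ADD     : -4
PUSH -2 : -4 -2
MUL     : 8
PUSH 9  : 8 9
MUL     : 72
LOAD 0  : 72 2
OVER    : 72 2 72
DUP     : 72 2 72 72

[72, 2, 72, 72]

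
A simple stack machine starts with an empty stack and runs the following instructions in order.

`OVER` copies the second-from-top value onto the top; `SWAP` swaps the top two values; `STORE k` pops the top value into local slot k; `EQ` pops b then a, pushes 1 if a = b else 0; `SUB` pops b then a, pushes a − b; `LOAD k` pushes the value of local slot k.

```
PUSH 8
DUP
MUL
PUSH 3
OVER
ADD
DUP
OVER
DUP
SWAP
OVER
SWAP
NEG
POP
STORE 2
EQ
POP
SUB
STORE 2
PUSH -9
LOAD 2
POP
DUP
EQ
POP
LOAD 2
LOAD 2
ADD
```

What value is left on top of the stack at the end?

PUSH 8  -> 8
DUP     -> 8 8
MUL     -> 64
PUSH 3  -> 64 3
OVER    -> 64 3 64
ADD     -> 64 67
DUP     -> 64 67 67
OVER    -> 64 67 67 67
DUP     -> 64 67 67 67 67
SWAP    -> 64 67 67 67 67
OVER    -> 64 67 67 67 67 67
SWAP    -> 64 67 67 67 67 67
NEG     -> 64 67 67 67 67 -67
POP     -> 64 67 67 67 67
STORE 2 -> 64 67 67 67
EQ      -> 64 67 1
POP     -> 64 67
SUB     -> -3
STORE 2 -> (empty)
PUSH -9 -> -9
LOAD 2  -> -9 -3
POP     -> -9
DUP     -> -9 -9
EQ      -> 1
POP     -> (empty)
LOAD 2  -> -3
LOAD 2  -> -3 -3
ADD     -> -6

-6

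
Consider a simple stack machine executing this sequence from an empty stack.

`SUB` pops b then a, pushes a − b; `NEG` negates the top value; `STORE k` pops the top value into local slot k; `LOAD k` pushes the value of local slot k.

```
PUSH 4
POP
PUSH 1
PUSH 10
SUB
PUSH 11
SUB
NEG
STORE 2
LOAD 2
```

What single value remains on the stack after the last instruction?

PUSH 4  : 4
POP     : (empty)
PUSH 1  : 1
PUSH 10 : 1 10
SUB     : -9
PUSH 11 : -9 11
SUB     : -20
NEG     : 20
STORE 2 : (empty)
LOAD 2  : 20

20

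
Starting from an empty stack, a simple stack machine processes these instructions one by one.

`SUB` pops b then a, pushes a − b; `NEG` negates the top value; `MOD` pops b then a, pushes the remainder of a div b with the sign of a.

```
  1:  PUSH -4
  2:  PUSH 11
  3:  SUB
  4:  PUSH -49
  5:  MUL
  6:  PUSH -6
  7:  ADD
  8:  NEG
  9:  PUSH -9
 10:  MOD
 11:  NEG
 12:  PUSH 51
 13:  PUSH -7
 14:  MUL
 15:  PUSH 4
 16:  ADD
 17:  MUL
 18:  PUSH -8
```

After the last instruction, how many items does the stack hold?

PUSH -4   [-4]
PUSH 11   [-4, 11]
SUB       [-15]
PUSH -49  [-15, -49]
MUL       [735]
PUSH -6   [735, -6]
ADD       [729]
NEG       [-729]
PUSH -9   [-729, -9]
MOD       [0]
NEG       [0]
PUSH 51   [0, 51]
PUSH -7   [0, 51, -7]
MUL       [0, -357]
PUSH 4    [0, -357, 4]
ADD       [0, -353]
MUL       [0]
PUSH -8   [0, -8]

2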